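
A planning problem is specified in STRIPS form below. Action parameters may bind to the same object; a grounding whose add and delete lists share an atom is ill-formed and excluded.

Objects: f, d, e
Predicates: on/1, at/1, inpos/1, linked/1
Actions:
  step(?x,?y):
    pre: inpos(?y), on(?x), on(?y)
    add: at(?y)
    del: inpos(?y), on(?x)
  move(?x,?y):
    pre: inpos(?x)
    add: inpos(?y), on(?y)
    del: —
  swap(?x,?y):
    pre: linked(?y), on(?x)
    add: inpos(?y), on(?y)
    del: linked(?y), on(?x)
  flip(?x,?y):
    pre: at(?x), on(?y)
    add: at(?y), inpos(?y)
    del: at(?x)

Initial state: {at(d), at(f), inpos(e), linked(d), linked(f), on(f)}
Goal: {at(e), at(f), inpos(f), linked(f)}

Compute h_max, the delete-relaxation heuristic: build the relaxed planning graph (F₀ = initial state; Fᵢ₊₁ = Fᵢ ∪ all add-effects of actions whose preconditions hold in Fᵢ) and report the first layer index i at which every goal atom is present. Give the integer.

2

F0 = init (6 atoms)
F1 = F0 ∪ {inpos(d), inpos(f), on(d), on(e)}  (10 atoms)
F2 = F1 ∪ {at(e)}  (11 atoms)
goal ⊆ F2  ⇒  h_max = 2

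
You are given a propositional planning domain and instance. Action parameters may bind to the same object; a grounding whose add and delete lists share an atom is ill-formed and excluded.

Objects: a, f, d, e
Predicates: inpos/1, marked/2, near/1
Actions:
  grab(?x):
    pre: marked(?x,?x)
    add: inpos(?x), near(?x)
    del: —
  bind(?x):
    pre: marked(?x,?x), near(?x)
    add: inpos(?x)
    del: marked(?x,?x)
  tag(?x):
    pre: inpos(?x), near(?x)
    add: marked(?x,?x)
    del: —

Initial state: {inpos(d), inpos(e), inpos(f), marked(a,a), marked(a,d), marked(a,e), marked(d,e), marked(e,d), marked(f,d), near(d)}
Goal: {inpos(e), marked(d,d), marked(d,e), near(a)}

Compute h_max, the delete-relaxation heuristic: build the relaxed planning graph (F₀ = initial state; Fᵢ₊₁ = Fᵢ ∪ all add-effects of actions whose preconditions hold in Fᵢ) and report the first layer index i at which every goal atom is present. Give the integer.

F0 = init (10 atoms)
F1 = F0 ∪ {inpos(a), marked(d,d), near(a)}  (13 atoms)
goal ⊆ F1  ⇒  h_max = 1

1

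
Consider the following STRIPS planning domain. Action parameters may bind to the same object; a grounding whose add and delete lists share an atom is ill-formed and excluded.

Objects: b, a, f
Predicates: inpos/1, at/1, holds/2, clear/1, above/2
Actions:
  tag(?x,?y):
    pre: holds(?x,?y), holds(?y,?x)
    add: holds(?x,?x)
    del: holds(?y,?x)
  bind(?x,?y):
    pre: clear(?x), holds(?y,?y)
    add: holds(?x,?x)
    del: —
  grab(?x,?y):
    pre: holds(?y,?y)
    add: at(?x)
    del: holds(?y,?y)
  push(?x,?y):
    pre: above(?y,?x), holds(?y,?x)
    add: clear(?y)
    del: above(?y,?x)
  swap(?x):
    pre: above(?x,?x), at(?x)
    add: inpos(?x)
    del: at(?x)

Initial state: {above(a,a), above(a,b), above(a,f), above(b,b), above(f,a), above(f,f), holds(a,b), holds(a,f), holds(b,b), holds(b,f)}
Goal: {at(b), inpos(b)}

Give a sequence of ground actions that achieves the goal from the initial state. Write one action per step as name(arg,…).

push(b,a); bind(a,b); grab(b,b); swap(b); grab(b,a)

1. push(b,a)  →  {above(a,a), above(a,f), above(b,b), above(f,a), above(f,f), clear(a), holds(a,b), holds(a,f), holds(b,b), holds(b,f)}
2. bind(a,b)  →  {above(a,a), above(a,f), above(b,b), above(f,a), above(f,f), clear(a), holds(a,a), holds(a,b), holds(a,f), holds(b,b), holds(b,f)}
3. grab(b,b)  →  {above(a,a), above(a,f), above(b,b), above(f,a), above(f,f), at(b), clear(a), holds(a,a), holds(a,b), holds(a,f), holds(b,f)}
4. swap(b)  →  {above(a,a), above(a,f), above(b,b), above(f,a), above(f,f), clear(a), holds(a,a), holds(a,b), holds(a,f), holds(b,f), inpos(b)}
5. grab(b,a)  →  {above(a,a), above(a,f), above(b,b), above(f,a), above(f,f), at(b), clear(a), holds(a,b), holds(a,f), holds(b,f), inpos(b)}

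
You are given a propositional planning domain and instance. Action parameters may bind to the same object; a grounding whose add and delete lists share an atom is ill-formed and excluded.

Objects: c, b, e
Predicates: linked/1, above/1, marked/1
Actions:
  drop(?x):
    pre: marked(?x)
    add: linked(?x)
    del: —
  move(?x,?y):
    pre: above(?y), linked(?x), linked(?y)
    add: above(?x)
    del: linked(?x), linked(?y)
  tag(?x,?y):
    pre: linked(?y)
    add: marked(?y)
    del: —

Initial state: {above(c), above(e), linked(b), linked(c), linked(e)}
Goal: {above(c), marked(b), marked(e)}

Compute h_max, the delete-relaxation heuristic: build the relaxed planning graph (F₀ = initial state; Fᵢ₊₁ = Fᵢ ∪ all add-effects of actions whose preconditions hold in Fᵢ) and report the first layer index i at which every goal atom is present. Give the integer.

1

F0 = init (5 atoms)
F1 = F0 ∪ {above(b), marked(b), marked(c), marked(e)}  (9 atoms)
goal ⊆ F1  ⇒  h_max = 1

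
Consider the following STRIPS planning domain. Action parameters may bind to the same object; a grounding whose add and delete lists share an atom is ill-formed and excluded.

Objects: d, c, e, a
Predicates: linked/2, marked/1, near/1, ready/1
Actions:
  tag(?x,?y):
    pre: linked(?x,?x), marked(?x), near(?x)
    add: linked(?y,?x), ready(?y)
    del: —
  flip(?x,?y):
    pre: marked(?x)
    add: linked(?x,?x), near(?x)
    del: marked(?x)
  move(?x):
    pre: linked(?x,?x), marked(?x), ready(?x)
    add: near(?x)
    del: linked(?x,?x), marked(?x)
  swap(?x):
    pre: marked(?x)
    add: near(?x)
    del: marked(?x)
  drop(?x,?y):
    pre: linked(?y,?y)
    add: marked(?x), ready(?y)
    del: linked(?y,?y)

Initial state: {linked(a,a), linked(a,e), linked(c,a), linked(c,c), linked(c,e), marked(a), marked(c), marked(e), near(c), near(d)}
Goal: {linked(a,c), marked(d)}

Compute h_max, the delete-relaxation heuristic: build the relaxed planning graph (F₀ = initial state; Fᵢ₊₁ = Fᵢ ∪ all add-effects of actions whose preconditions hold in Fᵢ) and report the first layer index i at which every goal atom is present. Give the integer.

F0 = init (10 atoms)
F1 = F0 ∪ {linked(a,c), linked(d,c), linked(e,c), linked(e,e), marked(d), near(a), near(e), ready(a), ready(c), ready(d), ready(e)}  (21 atoms)
goal ⊆ F1  ⇒  h_max = 1

1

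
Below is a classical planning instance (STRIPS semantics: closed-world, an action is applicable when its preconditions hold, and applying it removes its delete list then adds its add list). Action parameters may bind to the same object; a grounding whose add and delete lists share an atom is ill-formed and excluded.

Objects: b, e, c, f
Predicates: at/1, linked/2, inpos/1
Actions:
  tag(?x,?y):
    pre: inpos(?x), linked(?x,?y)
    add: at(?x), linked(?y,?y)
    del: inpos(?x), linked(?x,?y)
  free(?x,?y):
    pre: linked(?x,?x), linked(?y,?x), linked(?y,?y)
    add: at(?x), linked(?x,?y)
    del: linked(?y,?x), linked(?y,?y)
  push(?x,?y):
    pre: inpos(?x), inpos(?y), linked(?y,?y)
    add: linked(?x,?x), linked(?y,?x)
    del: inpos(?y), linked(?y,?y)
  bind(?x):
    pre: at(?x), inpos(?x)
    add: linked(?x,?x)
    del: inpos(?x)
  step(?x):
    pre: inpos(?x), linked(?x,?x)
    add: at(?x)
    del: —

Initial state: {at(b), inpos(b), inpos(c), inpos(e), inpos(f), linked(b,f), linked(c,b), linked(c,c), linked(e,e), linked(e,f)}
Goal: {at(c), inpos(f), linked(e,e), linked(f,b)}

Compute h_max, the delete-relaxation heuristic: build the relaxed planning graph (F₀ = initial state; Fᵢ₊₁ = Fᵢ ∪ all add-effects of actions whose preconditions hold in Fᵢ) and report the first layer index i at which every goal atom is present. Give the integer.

2

F0 = init (10 atoms)
F1 = F0 ∪ {at(c), at(e), linked(b,b), linked(c,e), linked(c,f), linked(e,b), linked(e,c), linked(f,f)}  (18 atoms)
F2 = F1 ∪ {at(f), linked(b,c), linked(b,e), linked(f,b), linked(f,c), linked(f,e)}  (24 atoms)
goal ⊆ F2  ⇒  h_max = 2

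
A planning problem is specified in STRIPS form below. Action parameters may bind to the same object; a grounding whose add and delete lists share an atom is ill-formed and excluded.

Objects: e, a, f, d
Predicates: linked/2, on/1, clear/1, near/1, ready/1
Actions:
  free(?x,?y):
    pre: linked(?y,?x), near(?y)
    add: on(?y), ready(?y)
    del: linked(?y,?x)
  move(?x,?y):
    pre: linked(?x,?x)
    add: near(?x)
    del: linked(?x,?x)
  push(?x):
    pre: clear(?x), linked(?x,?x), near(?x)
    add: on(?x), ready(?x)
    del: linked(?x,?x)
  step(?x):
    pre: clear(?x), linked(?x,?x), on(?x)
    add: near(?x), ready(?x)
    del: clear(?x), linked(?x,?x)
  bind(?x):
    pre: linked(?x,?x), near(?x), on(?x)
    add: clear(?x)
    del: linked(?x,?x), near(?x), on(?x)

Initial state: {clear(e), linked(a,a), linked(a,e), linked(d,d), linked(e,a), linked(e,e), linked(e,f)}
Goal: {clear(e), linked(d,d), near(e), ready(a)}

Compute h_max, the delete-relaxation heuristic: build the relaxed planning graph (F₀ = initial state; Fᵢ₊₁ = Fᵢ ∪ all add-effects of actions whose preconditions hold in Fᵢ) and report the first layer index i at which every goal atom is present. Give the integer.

F0 = init (7 atoms)
F1 = F0 ∪ {near(a), near(d), near(e)}  (10 atoms)
F2 = F1 ∪ {on(a), on(d), on(e), ready(a), ready(d), ready(e)}  (16 atoms)
goal ⊆ F2  ⇒  h_max = 2

2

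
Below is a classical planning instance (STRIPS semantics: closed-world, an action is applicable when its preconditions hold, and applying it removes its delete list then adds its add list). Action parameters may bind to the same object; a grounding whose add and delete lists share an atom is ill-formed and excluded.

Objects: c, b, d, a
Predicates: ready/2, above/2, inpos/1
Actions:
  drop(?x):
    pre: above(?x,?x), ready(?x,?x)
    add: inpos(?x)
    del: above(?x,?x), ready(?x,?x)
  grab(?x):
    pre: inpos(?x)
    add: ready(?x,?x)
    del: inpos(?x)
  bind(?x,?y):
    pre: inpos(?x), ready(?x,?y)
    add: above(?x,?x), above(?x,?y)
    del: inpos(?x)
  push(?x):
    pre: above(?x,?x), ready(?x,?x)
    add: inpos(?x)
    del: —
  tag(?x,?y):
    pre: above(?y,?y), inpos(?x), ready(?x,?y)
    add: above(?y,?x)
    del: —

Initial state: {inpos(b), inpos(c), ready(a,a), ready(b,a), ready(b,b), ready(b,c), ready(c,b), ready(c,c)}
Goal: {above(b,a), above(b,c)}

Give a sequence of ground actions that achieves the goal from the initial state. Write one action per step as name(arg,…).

1. bind(b,a)  →  {above(b,a), above(b,b), inpos(c), ready(a,a), ready(b,a), ready(b,b), ready(b,c), ready(c,b), ready(c,c)}
2. tag(c,b)  →  {above(b,a), above(b,b), above(b,c), inpos(c), ready(a,a), ready(b,a), ready(b,b), ready(b,c), ready(c,b), ready(c,c)}

bind(b,a); tag(c,b)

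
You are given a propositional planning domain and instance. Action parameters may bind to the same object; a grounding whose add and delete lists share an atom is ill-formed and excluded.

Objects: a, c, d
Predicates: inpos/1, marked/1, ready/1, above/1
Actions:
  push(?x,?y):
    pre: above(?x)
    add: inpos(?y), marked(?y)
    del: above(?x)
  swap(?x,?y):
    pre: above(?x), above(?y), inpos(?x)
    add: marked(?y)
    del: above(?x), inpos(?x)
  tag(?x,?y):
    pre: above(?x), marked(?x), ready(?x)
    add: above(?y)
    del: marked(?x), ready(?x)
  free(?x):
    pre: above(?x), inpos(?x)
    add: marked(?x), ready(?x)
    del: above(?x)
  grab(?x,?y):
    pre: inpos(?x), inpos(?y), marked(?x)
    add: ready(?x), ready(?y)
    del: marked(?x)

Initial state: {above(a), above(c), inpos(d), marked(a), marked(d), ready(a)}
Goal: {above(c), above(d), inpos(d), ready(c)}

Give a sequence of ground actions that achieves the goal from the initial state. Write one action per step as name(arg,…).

tag(a,d); push(a,c); grab(c,c)

1. tag(a,d)  →  {above(a), above(c), above(d), inpos(d), marked(d)}
2. push(a,c)  →  {above(c), above(d), inpos(c), inpos(d), marked(c), marked(d)}
3. grab(c,c)  →  {above(c), above(d), inpos(c), inpos(d), marked(d), ready(c)}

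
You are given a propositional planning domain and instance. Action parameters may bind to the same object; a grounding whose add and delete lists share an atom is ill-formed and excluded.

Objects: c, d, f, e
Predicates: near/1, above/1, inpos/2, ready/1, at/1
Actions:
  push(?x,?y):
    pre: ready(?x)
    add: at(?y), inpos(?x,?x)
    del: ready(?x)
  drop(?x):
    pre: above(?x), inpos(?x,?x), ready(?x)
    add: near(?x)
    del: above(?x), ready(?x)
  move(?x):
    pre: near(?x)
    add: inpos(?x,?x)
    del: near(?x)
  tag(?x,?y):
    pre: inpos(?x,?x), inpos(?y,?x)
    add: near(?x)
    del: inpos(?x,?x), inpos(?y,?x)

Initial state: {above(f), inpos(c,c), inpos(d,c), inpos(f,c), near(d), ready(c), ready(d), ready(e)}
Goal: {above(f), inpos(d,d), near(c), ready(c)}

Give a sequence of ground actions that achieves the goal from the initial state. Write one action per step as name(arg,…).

1. push(d,c)  →  {above(f), at(c), inpos(c,c), inpos(d,c), inpos(d,d), inpos(f,c), near(d), ready(c), ready(e)}
2. tag(c,c)  →  {above(f), at(c), inpos(d,c), inpos(d,d), inpos(f,c), near(c), near(d), ready(c), ready(e)}

push(d,c); tag(c,c)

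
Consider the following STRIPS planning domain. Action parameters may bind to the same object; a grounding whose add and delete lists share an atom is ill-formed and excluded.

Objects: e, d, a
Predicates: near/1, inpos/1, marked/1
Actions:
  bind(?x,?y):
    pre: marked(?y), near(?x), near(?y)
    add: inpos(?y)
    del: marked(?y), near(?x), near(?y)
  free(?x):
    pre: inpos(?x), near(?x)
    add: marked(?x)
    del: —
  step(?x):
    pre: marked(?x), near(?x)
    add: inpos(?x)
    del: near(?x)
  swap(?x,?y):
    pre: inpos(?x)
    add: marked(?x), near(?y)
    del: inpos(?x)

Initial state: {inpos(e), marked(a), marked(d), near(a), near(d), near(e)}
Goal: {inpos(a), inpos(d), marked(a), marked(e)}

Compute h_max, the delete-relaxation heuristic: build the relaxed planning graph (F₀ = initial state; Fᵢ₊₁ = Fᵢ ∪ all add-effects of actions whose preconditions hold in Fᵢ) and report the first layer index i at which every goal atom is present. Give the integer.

1

F0 = init (6 atoms)
F1 = F0 ∪ {inpos(a), inpos(d), marked(e)}  (9 atoms)
goal ⊆ F1  ⇒  h_max = 1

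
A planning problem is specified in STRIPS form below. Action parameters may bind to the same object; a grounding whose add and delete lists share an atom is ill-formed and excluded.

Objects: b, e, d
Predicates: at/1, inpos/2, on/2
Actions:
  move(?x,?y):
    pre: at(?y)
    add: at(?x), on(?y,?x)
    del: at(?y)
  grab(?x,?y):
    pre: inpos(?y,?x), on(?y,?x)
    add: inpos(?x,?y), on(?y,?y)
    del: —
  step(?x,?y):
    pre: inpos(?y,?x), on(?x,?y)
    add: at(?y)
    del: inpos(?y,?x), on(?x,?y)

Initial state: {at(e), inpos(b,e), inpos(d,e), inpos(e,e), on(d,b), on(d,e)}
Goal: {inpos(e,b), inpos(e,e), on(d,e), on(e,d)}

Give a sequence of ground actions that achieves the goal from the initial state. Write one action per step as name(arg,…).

move(b,e); move(e,b); move(d,e); grab(e,b)

1. move(b,e)  →  {at(b), inpos(b,e), inpos(d,e), inpos(e,e), on(d,b), on(d,e), on(e,b)}
2. move(e,b)  →  {at(e), inpos(b,e), inpos(d,e), inpos(e,e), on(b,e), on(d,b), on(d,e), on(e,b)}
3. move(d,e)  →  {at(d), inpos(b,e), inpos(d,e), inpos(e,e), on(b,e), on(d,b), on(d,e), on(e,b), on(e,d)}
4. grab(e,b)  →  {at(d), inpos(b,e), inpos(d,e), inpos(e,b), inpos(e,e), on(b,b), on(b,e), on(d,b), on(d,e), on(e,b), on(e,d)}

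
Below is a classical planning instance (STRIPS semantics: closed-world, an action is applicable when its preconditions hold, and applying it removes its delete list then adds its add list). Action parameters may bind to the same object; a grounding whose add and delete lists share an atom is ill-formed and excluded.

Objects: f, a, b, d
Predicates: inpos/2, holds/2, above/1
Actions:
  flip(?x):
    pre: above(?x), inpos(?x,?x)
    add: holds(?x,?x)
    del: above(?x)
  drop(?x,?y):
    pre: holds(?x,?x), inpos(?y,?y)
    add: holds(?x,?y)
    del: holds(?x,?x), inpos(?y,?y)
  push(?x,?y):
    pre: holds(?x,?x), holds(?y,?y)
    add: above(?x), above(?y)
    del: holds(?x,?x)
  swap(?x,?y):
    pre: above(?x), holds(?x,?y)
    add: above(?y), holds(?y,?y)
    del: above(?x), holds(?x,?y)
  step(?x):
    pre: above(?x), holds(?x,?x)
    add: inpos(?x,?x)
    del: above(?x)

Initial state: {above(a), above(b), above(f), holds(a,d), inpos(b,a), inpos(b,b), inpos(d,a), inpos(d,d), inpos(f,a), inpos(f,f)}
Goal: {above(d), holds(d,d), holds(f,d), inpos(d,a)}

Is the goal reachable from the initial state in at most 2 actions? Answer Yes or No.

1. flip(f)  →  {above(a), above(b), holds(a,d), holds(f,f), inpos(b,a), inpos(b,b), inpos(d,a), inpos(d,d), inpos(f,a), inpos(f,f)}
2. drop(f,d)  →  {above(a), above(b), holds(a,d), holds(f,d), inpos(b,a), inpos(b,b), inpos(d,a), inpos(f,a), inpos(f,f)}
3. swap(a,d)  →  {above(b), above(d), holds(d,d), holds(f,d), inpos(b,a), inpos(b,b), inpos(d,a), inpos(f,a), inpos(f,f)}
optimal plan length = 3; 3 > 2

No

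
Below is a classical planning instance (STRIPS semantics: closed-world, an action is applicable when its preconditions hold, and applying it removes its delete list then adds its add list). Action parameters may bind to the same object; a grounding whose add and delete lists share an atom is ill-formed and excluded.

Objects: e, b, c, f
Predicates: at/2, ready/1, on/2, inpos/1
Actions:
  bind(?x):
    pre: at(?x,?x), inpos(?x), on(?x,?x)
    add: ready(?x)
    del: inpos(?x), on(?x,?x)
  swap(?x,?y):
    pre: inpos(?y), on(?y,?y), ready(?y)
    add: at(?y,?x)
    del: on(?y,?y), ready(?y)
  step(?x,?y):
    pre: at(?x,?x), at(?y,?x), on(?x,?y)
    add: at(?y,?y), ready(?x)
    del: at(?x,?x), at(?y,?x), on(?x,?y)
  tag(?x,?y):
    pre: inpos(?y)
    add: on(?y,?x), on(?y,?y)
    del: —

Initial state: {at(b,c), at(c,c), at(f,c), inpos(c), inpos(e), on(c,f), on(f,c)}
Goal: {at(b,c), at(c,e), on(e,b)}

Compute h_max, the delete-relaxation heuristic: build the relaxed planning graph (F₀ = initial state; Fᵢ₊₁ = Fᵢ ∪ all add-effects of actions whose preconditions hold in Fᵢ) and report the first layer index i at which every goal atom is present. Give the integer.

F0 = init (7 atoms)
F1 = F0 ∪ {at(f,f), on(c,b), on(c,c), on(c,e), on(e,b), on(e,c), on(e,e), on(e,f), ready(c)}  (16 atoms)
F2 = F1 ∪ {at(b,b), at(c,b), at(c,e), at(c,f)}  (20 atoms)
goal ⊆ F2  ⇒  h_max = 2

2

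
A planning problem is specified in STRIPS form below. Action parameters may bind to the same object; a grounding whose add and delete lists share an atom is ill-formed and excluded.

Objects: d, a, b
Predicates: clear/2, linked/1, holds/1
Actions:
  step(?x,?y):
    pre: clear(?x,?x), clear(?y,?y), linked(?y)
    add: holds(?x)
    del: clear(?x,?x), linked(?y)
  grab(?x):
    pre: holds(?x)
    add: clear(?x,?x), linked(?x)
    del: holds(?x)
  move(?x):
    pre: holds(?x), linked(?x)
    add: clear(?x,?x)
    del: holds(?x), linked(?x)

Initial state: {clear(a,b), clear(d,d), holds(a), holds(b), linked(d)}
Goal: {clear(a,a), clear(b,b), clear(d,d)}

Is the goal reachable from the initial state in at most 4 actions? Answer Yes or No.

Yes

1. grab(a)  →  {clear(a,a), clear(a,b), clear(d,d), holds(b), linked(a), linked(d)}
2. grab(b)  →  {clear(a,a), clear(a,b), clear(b,b), clear(d,d), linked(a), linked(b), linked(d)}
optimal plan length = 2; 2 ≤ 4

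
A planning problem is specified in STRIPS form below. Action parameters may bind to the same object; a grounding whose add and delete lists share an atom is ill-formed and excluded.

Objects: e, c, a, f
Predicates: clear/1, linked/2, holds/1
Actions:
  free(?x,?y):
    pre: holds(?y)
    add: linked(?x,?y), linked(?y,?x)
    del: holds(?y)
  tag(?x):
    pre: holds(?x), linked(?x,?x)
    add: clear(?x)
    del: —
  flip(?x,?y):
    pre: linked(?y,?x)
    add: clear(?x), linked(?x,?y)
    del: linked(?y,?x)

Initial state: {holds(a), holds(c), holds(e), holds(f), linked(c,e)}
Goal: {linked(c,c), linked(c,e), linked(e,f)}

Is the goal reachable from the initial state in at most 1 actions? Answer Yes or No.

1. free(e,f)  →  {holds(a), holds(c), holds(e), linked(c,e), linked(e,f), linked(f,e)}
2. free(c,c)  →  {holds(a), holds(e), linked(c,c), linked(c,e), linked(e,f), linked(f,e)}
optimal plan length = 2; 2 > 1

No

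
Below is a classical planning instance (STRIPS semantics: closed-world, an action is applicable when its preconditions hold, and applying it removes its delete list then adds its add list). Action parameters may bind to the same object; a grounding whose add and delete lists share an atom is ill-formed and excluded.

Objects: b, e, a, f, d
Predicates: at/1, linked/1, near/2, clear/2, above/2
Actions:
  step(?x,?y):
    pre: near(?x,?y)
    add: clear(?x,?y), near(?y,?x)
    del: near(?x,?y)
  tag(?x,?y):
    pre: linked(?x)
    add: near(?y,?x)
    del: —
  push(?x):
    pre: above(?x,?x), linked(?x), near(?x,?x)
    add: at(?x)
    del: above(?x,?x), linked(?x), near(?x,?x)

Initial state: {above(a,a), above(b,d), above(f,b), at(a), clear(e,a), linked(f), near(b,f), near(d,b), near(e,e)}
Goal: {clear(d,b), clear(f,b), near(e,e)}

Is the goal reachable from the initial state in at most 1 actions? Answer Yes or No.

1. step(b,f)  →  {above(a,a), above(b,d), above(f,b), at(a), clear(b,f), clear(e,a), linked(f), near(d,b), near(e,e), near(f,b)}
2. step(f,b)  →  {above(a,a), above(b,d), above(f,b), at(a), clear(b,f), clear(e,a), clear(f,b), linked(f), near(b,f), near(d,b), near(e,e)}
3. step(d,b)  →  {above(a,a), above(b,d), above(f,b), at(a), clear(b,f), clear(d,b), clear(e,a), clear(f,b), linked(f), near(b,d), near(b,f), near(e,e)}
optimal plan length = 3; 3 > 1

No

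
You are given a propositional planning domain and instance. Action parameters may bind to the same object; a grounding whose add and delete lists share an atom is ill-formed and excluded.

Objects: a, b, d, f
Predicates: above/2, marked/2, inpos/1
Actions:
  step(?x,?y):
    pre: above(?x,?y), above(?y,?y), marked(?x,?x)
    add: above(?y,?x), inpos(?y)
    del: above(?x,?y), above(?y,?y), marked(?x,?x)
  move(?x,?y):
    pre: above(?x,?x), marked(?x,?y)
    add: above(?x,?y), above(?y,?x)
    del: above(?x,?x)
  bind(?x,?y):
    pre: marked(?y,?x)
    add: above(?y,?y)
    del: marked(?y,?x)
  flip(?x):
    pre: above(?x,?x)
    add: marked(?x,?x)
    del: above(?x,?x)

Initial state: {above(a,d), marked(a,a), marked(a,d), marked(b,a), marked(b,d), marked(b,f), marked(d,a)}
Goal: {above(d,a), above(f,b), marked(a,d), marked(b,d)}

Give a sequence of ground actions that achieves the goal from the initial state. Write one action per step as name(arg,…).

1. bind(a,a)  →  {above(a,a), above(a,d), marked(a,d), marked(b,a), marked(b,d), marked(b,f), marked(d,a)}
2. move(a,d)  →  {above(a,d), above(d,a), marked(a,d), marked(b,a), marked(b,d), marked(b,f), marked(d,a)}
3. bind(a,b)  →  {above(a,d), above(b,b), above(d,a), marked(a,d), marked(b,d), marked(b,f), marked(d,a)}
4. move(b,f)  →  {above(a,d), above(b,f), above(d,a), above(f,b), marked(a,d), marked(b,d), marked(b,f), marked(d,a)}

bind(a,a); move(a,d); bind(a,b); move(b,f)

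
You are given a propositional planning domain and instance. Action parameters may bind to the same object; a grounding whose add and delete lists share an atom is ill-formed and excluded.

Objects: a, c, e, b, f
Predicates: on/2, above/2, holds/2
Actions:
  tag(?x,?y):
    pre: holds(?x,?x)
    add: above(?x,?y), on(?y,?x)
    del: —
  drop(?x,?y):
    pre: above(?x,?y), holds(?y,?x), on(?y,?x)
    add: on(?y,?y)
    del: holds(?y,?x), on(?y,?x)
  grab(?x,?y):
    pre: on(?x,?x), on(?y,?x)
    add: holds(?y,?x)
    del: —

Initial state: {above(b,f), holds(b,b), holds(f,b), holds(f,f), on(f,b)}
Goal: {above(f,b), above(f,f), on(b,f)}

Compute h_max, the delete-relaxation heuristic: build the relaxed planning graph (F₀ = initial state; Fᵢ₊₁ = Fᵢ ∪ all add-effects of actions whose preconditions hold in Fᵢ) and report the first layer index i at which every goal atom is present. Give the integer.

1

F0 = init (5 atoms)
F1 = F0 ∪ {above(b,a), above(b,b), above(b,c), above(b,e), above(f,a), above(f,b), above(f,c), above(f,e), above(f,f), on(a,b), on(a,f), on(b,b), on(b,f), on(c,b), on(c,f), on(e,b), on(e,f), on(f,f)}  (23 atoms)
goal ⊆ F1  ⇒  h_max = 1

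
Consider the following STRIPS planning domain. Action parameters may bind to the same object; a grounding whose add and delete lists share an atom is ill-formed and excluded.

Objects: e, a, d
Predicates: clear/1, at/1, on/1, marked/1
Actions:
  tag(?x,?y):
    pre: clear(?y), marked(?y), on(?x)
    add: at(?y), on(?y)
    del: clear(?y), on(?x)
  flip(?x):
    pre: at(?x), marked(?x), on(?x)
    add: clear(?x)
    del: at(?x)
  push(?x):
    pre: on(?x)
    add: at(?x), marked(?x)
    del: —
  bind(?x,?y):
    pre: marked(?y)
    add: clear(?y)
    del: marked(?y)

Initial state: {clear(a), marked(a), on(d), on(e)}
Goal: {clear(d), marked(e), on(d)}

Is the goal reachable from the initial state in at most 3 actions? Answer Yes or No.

Yes

1. push(e)  →  {at(e), clear(a), marked(a), marked(e), on(d), on(e)}
2. push(d)  →  {at(d), at(e), clear(a), marked(a), marked(d), marked(e), on(d), on(e)}
3. flip(d)  →  {at(e), clear(a), clear(d), marked(a), marked(d), marked(e), on(d), on(e)}
optimal plan length = 3; 3 ≤ 3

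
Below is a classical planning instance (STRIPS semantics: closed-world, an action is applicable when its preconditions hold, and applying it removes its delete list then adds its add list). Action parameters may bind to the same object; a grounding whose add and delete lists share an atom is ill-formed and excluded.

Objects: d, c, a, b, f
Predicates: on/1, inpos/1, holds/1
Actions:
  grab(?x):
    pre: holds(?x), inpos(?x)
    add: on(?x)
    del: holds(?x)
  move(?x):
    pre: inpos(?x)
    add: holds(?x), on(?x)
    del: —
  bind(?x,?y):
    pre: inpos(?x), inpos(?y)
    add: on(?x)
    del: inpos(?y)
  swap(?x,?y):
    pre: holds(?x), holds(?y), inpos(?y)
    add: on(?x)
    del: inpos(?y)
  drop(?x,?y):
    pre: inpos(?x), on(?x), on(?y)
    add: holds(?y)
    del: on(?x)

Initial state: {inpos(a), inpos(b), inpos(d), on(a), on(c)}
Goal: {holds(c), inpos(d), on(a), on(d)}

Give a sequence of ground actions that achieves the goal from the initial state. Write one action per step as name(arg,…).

move(d); move(b); drop(b,c)

1. move(d)  →  {holds(d), inpos(a), inpos(b), inpos(d), on(a), on(c), on(d)}
2. move(b)  →  {holds(b), holds(d), inpos(a), inpos(b), inpos(d), on(a), on(b), on(c), on(d)}
3. drop(b,c)  →  {holds(b), holds(c), holds(d), inpos(a), inpos(b), inpos(d), on(a), on(c), on(d)}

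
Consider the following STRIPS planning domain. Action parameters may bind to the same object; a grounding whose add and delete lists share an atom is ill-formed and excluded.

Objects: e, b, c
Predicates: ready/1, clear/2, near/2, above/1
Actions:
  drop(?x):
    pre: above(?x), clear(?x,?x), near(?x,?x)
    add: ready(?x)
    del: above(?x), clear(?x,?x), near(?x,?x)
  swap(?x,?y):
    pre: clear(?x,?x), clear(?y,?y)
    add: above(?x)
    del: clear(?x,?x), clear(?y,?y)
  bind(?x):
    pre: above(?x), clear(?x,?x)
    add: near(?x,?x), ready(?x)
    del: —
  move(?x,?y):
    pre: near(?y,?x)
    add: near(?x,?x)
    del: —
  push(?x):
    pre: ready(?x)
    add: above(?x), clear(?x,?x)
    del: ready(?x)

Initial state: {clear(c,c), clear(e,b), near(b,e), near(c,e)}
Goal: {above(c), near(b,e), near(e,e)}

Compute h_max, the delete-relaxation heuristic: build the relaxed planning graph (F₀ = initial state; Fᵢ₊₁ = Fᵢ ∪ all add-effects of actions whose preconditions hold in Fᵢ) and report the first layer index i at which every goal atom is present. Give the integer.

1

F0 = init (4 atoms)
F1 = F0 ∪ {above(c), near(e,e)}  (6 atoms)
goal ⊆ F1  ⇒  h_max = 1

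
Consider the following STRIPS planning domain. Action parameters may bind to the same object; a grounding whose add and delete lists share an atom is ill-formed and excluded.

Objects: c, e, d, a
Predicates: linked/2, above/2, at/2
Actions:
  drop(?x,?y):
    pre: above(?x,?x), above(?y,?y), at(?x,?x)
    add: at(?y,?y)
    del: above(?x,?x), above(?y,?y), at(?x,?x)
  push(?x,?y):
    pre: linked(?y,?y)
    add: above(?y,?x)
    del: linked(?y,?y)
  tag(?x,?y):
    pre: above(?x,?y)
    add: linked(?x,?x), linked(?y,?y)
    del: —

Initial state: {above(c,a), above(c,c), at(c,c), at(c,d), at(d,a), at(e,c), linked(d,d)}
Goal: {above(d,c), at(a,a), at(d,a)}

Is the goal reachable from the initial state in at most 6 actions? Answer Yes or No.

1. push(c,d)  →  {above(c,a), above(c,c), above(d,c), at(c,c), at(c,d), at(d,a), at(e,c)}
2. tag(c,a)  →  {above(c,a), above(c,c), above(d,c), at(c,c), at(c,d), at(d,a), at(e,c), linked(a,a), linked(c,c)}
3. push(a,a)  →  {above(a,a), above(c,a), above(c,c), above(d,c), at(c,c), at(c,d), at(d,a), at(e,c), linked(c,c)}
4. drop(c,a)  →  {above(c,a), above(d,c), at(a,a), at(c,d), at(d,a), at(e,c), linked(c,c)}
optimal plan length = 4; 4 ≤ 6

Yes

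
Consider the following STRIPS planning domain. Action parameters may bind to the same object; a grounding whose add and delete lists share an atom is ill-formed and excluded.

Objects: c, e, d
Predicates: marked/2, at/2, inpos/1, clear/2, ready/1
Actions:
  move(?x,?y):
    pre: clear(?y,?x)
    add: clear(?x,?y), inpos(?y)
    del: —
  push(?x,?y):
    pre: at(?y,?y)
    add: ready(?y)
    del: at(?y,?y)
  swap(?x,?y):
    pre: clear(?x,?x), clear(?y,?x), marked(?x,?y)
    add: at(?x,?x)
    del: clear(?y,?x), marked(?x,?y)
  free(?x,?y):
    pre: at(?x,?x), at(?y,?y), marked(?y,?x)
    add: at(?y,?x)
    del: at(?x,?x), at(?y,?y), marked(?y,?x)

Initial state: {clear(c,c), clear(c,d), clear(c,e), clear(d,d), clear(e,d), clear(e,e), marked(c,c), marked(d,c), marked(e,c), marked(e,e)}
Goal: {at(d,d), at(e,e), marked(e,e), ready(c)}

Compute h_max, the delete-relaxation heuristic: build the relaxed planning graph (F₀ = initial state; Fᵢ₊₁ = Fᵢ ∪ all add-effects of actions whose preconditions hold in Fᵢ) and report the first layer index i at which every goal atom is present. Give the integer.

F0 = init (10 atoms)
F1 = F0 ∪ {at(c,c), at(d,d), at(e,e), clear(d,c), clear(d,e), clear(e,c), inpos(c), inpos(d), inpos(e)}  (19 atoms)
F2 = F1 ∪ {at(d,c), at(e,c), ready(c), ready(d), ready(e)}  (24 atoms)
goal ⊆ F2  ⇒  h_max = 2

2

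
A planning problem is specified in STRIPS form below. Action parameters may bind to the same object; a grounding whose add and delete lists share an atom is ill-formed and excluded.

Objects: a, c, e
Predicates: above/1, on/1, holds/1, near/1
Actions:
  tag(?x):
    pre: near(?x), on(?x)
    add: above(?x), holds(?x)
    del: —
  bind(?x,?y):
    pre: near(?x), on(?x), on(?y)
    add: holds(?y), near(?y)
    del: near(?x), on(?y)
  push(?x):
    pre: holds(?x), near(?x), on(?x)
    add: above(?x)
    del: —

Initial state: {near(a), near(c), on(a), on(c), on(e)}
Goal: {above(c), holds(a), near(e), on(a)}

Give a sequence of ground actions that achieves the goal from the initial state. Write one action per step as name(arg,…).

tag(a); tag(c); bind(a,e)

1. tag(a)  →  {above(a), holds(a), near(a), near(c), on(a), on(c), on(e)}
2. tag(c)  →  {above(a), above(c), holds(a), holds(c), near(a), near(c), on(a), on(c), on(e)}
3. bind(a,e)  →  {above(a), above(c), holds(a), holds(c), holds(e), near(c), near(e), on(a), on(c)}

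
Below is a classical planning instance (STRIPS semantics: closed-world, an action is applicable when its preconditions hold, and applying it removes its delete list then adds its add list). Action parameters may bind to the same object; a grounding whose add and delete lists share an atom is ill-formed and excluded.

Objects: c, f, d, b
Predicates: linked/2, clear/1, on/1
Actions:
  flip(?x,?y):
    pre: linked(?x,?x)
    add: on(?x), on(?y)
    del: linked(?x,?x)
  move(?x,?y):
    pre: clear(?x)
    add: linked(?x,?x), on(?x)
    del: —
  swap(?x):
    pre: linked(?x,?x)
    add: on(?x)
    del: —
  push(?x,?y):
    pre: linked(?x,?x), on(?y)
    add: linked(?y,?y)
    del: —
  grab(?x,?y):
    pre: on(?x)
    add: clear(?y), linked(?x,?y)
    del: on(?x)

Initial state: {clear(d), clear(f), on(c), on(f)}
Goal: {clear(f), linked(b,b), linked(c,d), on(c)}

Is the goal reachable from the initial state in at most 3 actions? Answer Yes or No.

No

1. move(f,c)  →  {clear(d), clear(f), linked(f,f), on(c), on(f)}
2. push(f,c)  →  {clear(d), clear(f), linked(c,c), linked(f,f), on(c), on(f)}
3. grab(c,d)  →  {clear(d), clear(f), linked(c,c), linked(c,d), linked(f,f), on(f)}
4. flip(c,b)  →  {clear(d), clear(f), linked(c,d), linked(f,f), on(b), on(c), on(f)}
5. push(f,b)  →  {clear(d), clear(f), linked(b,b), linked(c,d), linked(f,f), on(b), on(c), on(f)}
optimal plan length = 5; 5 > 3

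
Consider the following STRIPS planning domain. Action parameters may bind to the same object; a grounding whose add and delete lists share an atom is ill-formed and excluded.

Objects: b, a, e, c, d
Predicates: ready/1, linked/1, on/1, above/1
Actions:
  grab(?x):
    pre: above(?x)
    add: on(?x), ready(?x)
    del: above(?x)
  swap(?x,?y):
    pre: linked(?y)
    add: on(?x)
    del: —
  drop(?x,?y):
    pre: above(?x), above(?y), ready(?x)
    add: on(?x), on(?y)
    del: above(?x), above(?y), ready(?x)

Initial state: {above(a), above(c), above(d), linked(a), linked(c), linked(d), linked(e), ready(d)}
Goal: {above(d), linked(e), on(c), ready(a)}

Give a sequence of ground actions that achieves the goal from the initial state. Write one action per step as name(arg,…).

grab(a); grab(c)

1. grab(a)  →  {above(c), above(d), linked(a), linked(c), linked(d), linked(e), on(a), ready(a), ready(d)}
2. grab(c)  →  {above(d), linked(a), linked(c), linked(d), linked(e), on(a), on(c), ready(a), ready(c), ready(d)}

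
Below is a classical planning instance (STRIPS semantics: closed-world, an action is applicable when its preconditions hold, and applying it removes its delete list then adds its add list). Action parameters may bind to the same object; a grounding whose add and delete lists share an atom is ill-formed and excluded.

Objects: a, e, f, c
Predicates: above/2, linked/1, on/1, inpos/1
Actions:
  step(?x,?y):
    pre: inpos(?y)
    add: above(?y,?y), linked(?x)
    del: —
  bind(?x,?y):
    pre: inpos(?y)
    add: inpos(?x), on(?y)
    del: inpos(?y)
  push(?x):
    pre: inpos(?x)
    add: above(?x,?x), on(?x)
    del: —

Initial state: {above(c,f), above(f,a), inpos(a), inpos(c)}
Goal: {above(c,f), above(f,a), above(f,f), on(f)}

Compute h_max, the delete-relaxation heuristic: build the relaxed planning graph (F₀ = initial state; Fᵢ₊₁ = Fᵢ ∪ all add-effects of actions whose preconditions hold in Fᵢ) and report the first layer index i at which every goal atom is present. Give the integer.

2

F0 = init (4 atoms)
F1 = F0 ∪ {above(a,a), above(c,c), inpos(e), inpos(f), linked(a), linked(c), linked(e), linked(f), on(a), on(c)}  (14 atoms)
F2 = F1 ∪ {above(e,e), above(f,f), on(e), on(f)}  (18 atoms)
goal ⊆ F2  ⇒  h_max = 2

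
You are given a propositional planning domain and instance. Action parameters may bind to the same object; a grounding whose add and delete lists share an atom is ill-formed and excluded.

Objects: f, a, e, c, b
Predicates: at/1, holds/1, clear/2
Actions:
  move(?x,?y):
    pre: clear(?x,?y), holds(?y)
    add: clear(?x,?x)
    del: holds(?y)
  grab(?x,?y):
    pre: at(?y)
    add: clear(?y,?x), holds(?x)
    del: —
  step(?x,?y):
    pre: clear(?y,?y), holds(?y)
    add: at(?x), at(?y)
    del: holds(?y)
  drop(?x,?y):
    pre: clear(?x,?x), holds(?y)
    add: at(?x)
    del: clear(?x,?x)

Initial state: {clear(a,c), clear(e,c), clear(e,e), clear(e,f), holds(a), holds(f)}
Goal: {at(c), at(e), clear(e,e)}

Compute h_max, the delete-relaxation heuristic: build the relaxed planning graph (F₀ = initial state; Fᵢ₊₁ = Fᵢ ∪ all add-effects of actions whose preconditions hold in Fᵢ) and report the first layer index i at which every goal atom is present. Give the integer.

3

F0 = init (6 atoms)
F1 = F0 ∪ {at(e)}  (7 atoms)
F2 = F1 ∪ {clear(e,a), clear(e,b), holds(b), holds(c), holds(e)}  (12 atoms)
F3 = F2 ∪ {at(a), at(b), at(c), at(f), clear(a,a)}  (17 atoms)
goal ⊆ F3  ⇒  h_max = 3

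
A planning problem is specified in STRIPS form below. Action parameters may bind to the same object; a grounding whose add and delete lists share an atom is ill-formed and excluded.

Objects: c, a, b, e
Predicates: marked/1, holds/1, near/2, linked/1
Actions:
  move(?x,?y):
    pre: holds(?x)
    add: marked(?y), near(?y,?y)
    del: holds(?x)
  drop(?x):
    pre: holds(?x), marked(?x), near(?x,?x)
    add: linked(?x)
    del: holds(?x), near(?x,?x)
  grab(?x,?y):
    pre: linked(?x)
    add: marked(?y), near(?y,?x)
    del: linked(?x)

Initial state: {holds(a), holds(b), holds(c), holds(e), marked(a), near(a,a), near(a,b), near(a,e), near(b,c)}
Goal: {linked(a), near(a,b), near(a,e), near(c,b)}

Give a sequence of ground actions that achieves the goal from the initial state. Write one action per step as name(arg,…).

move(c,b); drop(a); drop(b); grab(b,c)

1. move(c,b)  →  {holds(a), holds(b), holds(e), marked(a), marked(b), near(a,a), near(a,b), near(a,e), near(b,b), near(b,c)}
2. drop(a)  →  {holds(b), holds(e), linked(a), marked(a), marked(b), near(a,b), near(a,e), near(b,b), near(b,c)}
3. drop(b)  →  {holds(e), linked(a), linked(b), marked(a), marked(b), near(a,b), near(a,e), near(b,c)}
4. grab(b,c)  →  {holds(e), linked(a), marked(a), marked(b), marked(c), near(a,b), near(a,e), near(b,c), near(c,b)}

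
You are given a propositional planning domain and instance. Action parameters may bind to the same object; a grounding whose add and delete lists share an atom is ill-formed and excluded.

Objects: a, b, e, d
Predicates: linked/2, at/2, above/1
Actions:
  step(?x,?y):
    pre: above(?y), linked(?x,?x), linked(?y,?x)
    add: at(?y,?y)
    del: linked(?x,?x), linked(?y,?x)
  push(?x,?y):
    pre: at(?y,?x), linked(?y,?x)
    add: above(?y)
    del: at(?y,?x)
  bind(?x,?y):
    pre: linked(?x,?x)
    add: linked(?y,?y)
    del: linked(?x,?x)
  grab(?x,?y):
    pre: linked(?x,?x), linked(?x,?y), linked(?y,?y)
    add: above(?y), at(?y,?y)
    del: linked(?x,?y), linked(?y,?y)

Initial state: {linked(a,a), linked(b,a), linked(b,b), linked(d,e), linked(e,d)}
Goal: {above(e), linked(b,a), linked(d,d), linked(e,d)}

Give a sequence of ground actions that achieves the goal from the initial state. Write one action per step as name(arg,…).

bind(a,e); bind(b,d); grab(e,e)

1. bind(a,e)  →  {linked(b,a), linked(b,b), linked(d,e), linked(e,d), linked(e,e)}
2. bind(b,d)  →  {linked(b,a), linked(d,d), linked(d,e), linked(e,d), linked(e,e)}
3. grab(e,e)  →  {above(e), at(e,e), linked(b,a), linked(d,d), linked(d,e), linked(e,d)}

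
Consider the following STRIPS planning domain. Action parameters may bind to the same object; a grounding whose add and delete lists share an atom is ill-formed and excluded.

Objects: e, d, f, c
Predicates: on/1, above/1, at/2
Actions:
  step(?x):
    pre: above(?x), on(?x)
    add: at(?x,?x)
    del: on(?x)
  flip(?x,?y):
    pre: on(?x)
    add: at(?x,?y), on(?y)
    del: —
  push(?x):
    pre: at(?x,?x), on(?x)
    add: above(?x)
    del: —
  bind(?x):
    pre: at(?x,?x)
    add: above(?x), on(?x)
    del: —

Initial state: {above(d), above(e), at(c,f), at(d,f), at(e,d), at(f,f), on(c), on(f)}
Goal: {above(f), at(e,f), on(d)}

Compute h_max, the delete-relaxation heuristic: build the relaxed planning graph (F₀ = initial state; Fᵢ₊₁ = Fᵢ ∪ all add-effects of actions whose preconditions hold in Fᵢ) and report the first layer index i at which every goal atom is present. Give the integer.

F0 = init (8 atoms)
F1 = F0 ∪ {above(f), at(c,c), at(c,d), at(c,e), at(f,c), at(f,d), at(f,e), on(d), on(e)}  (17 atoms)
F2 = F1 ∪ {above(c), at(d,c), at(d,d), at(d,e), at(e,c), at(e,e), at(e,f)}  (24 atoms)
goal ⊆ F2  ⇒  h_max = 2

2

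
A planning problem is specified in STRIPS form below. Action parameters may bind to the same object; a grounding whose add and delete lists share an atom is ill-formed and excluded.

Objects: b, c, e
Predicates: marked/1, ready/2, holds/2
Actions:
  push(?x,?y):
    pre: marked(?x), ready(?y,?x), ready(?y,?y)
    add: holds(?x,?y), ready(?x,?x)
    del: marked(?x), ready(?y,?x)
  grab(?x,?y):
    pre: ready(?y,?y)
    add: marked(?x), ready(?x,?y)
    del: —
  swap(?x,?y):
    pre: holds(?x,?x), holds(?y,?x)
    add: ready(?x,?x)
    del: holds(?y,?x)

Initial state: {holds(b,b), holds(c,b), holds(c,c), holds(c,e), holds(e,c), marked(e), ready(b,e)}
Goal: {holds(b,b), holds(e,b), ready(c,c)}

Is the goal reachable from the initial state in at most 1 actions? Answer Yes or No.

1. swap(b,c)  →  {holds(b,b), holds(c,c), holds(c,e), holds(e,c), marked(e), ready(b,b), ready(b,e)}
2. push(e,b)  →  {holds(b,b), holds(c,c), holds(c,e), holds(e,b), holds(e,c), ready(b,b), ready(e,e)}
3. swap(c,c)  →  {holds(b,b), holds(c,e), holds(e,b), holds(e,c), ready(b,b), ready(c,c), ready(e,e)}
optimal plan length = 3; 3 > 1

No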